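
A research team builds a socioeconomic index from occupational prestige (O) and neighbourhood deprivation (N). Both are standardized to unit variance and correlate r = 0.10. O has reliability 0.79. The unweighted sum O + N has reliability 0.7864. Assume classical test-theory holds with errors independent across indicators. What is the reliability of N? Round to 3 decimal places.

Var(O+N) = 2 + 2·0.10 = 2.200.
True-score variance = ρ_O + ρ_N + 2·0.10, so 0.7864 = (0.79 + ρ_N + 0.20) / 2.200.
ρ_N = 0.7864·2.200 − 0.79 − 0.20 = 0.740.

0.740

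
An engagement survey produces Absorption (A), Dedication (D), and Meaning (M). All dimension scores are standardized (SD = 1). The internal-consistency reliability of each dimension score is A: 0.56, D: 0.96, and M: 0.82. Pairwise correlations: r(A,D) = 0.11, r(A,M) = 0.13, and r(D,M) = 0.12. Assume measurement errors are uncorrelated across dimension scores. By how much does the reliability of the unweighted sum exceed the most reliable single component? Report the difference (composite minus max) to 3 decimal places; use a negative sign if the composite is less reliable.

Var(sum) = 3 + 0.72 = 3.72; true-score variance = 2.34 + 0.72 = 3.06; composite reliability = 0.8226.
Max component reliability = 0.9600.
Difference = 0.8226 − 0.9600 = -0.137.

-0.137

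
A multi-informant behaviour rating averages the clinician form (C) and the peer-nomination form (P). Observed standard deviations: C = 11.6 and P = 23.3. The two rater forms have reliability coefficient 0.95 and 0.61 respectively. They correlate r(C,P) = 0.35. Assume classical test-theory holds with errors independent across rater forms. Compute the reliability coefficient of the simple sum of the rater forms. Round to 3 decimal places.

Var(C+P) = 11.6² + 23.3² + 2·[11.6·23.3·0.35] = 677.45 + 189.196 = 866.646.
Because errors are independent across components, Cov(Tᵢ,Tⱼ) = Cov(Xᵢ,Xⱼ); the off-diagonal part of the true-score variance is the same as above.
True-score variance = [11.6²·0.95 + 23.3²·0.61] + 189.196 = 458.995 + 189.196 = 648.191.
Reliability = 648.191 / 866.646 = 0.748.

0.748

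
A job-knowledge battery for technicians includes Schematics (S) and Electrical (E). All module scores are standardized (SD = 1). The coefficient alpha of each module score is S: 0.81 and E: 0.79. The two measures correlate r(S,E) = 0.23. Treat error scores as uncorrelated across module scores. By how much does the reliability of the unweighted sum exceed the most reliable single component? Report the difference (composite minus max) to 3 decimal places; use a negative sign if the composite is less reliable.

Var(sum) = 2 + 0.46 = 2.46; true-score variance = 1.6 + 0.46 = 2.06; composite reliability = 0.8374.
Max component reliability = 0.8100.
Difference = 0.8374 − 0.8100 = 0.027.

0.027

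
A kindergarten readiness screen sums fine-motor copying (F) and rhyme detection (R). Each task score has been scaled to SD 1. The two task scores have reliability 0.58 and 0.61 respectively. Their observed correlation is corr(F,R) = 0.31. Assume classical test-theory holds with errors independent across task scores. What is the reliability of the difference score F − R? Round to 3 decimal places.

Var(F−R) = 1 + 1 − 2·0.31 = 2 − 0.62 = 1.38.
Because errors are independent across components, Cov(Tᵢ,Tⱼ) = Cov(Xᵢ,Xⱼ); the off-diagonal part of the true-score variance is the same as above.
True-score variance = [0.58 + 0.61] − 0.62 = 1.19 − 0.62 = 0.57.
Reliability = 0.57 / 1.38 = 0.413.

0.413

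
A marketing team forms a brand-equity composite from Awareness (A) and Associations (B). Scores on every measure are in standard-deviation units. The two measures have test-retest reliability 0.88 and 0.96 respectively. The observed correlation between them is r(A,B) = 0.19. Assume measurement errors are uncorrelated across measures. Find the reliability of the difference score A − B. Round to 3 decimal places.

0.901

Var(A−B) = 1 + 1 − 2·0.19 = 2 − 0.38 = 1.62.
Under uncorrelated errors the observed covariances equal the true-score covariances, so only the own-variance terms attenuate.
True-score variance = [0.88 + 0.96] − 0.38 = 1.84 − 0.38 = 1.46.
Reliability = 1.46 / 1.62 = 0.901.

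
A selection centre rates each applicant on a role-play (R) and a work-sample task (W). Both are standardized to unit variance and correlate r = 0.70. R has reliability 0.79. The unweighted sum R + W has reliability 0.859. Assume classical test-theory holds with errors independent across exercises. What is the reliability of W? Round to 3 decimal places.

0.731

Var(R+W) = 2 + 2·0.70 = 3.400.
True-score variance = ρ_R + ρ_W + 2·0.70, so 0.859 = (0.79 + ρ_W + 1.40) / 3.400.
ρ_W = 0.859·3.400 − 0.79 − 1.40 = 0.731.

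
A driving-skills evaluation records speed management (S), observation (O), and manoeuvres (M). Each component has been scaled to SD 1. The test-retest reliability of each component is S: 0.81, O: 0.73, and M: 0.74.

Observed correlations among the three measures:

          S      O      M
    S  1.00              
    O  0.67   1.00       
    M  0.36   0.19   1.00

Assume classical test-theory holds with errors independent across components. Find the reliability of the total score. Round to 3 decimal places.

Var(S+O+M) = 3 + 2·[0.67 + 0.36 + 0.19] = 3 + 2.44 = 5.44.
With uncorrelated errors the cross-covariances are all true-score covariance, so they carry over unchanged; only the diagonal terms shrink to ρᵢσᵢ².
True-score variance = [0.81 + 0.73 + 0.74] + 2.44 = 2.28 + 2.44 = 4.72.
Reliability = 4.72 / 5.44 = 0.868.

0.868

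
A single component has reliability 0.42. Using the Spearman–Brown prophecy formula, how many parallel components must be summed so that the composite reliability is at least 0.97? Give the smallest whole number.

k ≥ ρ*(1−ρ₁)/(ρ₁(1−ρ*)) = 0.97·0.58 / (0.42·0.03) = 44.651.
Smallest integer k = 45.

45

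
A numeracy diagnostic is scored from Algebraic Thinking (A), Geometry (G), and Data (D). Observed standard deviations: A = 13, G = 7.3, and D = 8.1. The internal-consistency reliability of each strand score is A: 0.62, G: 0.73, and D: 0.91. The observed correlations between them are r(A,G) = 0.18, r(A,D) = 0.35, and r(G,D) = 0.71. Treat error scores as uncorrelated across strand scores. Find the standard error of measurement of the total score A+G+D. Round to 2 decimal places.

Var(total) = 287.9 + 191.839 = 479.739.
True-score variance = 203.387 + 191.839 = 395.225, so reliability = 0.8238.
Error variance = 479.739 − 395.225 = 84.5132; SEM = √84.5132 = 9.19.

9.19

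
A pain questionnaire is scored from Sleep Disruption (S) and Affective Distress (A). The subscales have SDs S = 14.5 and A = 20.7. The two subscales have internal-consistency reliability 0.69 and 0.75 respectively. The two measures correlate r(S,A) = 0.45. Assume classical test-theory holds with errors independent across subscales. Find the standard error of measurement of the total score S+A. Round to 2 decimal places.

13.13

Var(total) = 638.74 + 270.135 = 908.875.
True-score variance = 466.44 + 270.135 = 736.575, so reliability = 0.8104.
Error variance = 908.875 − 736.575 = 172.3; SEM = √172.3 = 13.13.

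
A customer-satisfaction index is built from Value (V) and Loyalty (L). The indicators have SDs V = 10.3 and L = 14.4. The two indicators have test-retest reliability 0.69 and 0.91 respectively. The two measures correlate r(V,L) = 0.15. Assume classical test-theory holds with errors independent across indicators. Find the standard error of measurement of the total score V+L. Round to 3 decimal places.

7.180

Var(total) = 313.45 + 44.496 = 357.946.
True-score variance = 261.9 + 44.496 = 306.396, so reliability = 0.8560.
Error variance = 357.946 − 306.396 = 51.5503; SEM = √51.5503 = 7.180.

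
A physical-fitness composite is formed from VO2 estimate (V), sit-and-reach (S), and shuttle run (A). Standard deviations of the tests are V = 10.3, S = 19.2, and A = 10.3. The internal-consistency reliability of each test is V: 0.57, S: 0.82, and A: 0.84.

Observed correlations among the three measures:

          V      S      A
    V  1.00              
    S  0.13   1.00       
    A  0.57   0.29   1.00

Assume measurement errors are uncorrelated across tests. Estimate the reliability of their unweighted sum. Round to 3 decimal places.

Var(V+S+A) = 10.3² + 19.2² + 10.3² + 2·[10.3·19.2·0.13 + 10.3·10.3·0.57 + 19.2·10.3·0.29] = 580.82 + 287.061 = 867.881.
With uncorrelated errors the cross-covariances are all true-score covariance, so they carry over unchanged; only the diagonal terms shrink to ρᵢσᵢ².
True-score variance = [10.3²·0.57 + 19.2²·0.82 + 10.3²·0.84] + 287.061 = 451.872 + 287.061 = 738.933.
Reliability = 738.933 / 867.881 = 0.851.

0.851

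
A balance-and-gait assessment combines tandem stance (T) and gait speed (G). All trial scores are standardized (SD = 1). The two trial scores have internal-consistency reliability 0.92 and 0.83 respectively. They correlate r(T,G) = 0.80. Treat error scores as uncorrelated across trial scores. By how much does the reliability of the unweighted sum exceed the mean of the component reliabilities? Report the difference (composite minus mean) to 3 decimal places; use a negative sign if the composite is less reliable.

0.056

Var(sum) = 2 + 1.6 = 3.6; true-score variance = 1.75 + 1.6 = 3.35; composite reliability = 0.9306.
Mean component reliability = 0.8750.
Difference = 0.9306 − 0.8750 = 0.056.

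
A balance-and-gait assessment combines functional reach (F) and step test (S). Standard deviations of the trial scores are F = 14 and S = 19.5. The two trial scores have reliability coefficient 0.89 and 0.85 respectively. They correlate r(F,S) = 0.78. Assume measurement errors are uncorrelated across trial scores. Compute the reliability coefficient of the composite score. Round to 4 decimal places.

0.9216

Var(F+S) = 14² + 19.5² + 2·[14·19.5·0.78] = 576.25 + 425.88 = 1002.13.
Under uncorrelated errors the observed covariances equal the true-score covariances, so only the own-variance terms attenuate.
True-score variance = [14²·0.89 + 19.5²·0.85] + 425.88 = 497.652 + 425.88 = 923.533.
Reliability = 923.533 / 1002.13 = 0.9216.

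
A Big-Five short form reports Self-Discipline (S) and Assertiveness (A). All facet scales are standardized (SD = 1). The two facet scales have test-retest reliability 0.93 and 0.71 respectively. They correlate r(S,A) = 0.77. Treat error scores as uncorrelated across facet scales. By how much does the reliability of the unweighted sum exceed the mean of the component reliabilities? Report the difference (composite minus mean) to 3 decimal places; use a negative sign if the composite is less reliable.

Var(sum) = 2 + 1.54 = 3.54; true-score variance = 1.64 + 1.54 = 3.18; composite reliability = 0.8983.
Mean component reliability = 0.8200.
Difference = 0.8983 − 0.8200 = 0.078.

0.078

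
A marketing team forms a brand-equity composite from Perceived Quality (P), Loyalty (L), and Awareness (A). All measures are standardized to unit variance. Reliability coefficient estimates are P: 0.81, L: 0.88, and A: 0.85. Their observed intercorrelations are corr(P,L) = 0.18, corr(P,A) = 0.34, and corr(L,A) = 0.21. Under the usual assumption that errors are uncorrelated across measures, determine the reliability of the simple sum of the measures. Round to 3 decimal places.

0.897

Var(P+L+A) = 3 + 2·[0.18 + 0.34 + 0.21] = 3 + 1.46 = 4.46.
Because errors are independent across components, Cov(Tᵢ,Tⱼ) = Cov(Xᵢ,Xⱼ); the off-diagonal part of the true-score variance is the same as above.
True-score variance = [0.81 + 0.88 + 0.85] + 1.46 = 2.54 + 1.46 = 4.
Reliability = 4 / 4.46 = 0.897.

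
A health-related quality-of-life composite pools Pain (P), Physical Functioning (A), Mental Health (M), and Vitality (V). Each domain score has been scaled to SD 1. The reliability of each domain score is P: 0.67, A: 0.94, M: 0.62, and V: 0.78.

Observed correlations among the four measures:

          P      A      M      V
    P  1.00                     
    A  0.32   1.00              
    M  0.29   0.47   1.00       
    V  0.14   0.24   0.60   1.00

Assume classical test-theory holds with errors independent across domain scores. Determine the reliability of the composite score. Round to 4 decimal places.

0.8781

Var(P+A+M+V) = 4 + 2·[0.32 + 0.29 + 0.14 + 0.47 + 0.24 + 0.60] = 4 + 4.12 = 8.12.
Because errors are independent across components, Cov(Tᵢ,Tⱼ) = Cov(Xᵢ,Xⱼ); the off-diagonal part of the true-score variance is the same as above.
True-score variance = [0.67 + 0.94 + 0.62 + 0.78] + 4.12 = 3.01 + 4.12 = 7.13.
Reliability = 7.13 / 8.12 = 0.8781.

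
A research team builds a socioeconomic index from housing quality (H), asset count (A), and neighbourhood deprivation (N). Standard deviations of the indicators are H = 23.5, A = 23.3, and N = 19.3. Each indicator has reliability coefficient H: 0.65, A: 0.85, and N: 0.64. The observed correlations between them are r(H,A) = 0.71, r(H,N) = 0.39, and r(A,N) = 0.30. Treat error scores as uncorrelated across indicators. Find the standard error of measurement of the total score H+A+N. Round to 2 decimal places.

20.22

Var(total) = 1467.63 + 1401.1 = 2868.73.
True-score variance = 1058.81 + 1401.1 = 2459.92, so reliability = 0.8575.
Error variance = 2868.73 − 2459.92 = 408.817; SEM = √408.817 = 20.22.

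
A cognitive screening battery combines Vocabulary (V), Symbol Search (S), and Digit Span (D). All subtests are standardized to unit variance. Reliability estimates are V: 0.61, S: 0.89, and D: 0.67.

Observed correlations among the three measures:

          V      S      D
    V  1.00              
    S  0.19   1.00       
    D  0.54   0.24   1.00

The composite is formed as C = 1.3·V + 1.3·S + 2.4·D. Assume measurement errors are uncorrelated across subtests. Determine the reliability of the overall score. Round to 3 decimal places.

Var(C) = 1.3² + 1.3² + 2.4² + 2·[1.69·0.19 + 3.12·0.54 + 3.12·0.24] = 9.14 + 5.5094 = 14.6494.
Because errors are independent across components, Cov(Tᵢ,Tⱼ) = Cov(Xᵢ,Xⱼ); the off-diagonal part of the true-score variance is the same as above.
True-score variance = [1.3²·0.61 + 1.3²·0.89 + 2.4²·0.67] + 5.5094 = 6.3942 + 5.5094 = 11.9036.
Reliability = 11.9036 / 14.6494 = 0.813.

0.813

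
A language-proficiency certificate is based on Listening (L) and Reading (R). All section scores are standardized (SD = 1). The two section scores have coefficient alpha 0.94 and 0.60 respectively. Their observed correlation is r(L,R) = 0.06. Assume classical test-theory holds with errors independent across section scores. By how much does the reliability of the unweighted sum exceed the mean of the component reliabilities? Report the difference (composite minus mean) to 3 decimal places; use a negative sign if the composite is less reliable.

0.013

Var(sum) = 2 + 0.12 = 2.12; true-score variance = 1.54 + 0.12 = 1.66; composite reliability = 0.7830.
Mean component reliability = 0.7700.
Difference = 0.7830 − 0.7700 = 0.013.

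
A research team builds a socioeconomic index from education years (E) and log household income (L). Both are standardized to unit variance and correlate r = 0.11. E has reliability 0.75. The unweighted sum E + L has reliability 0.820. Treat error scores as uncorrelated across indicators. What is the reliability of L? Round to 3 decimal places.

Var(E+L) = 2 + 2·0.11 = 2.220.
True-score variance = ρ_E + ρ_L + 2·0.11, so 0.820 = (0.75 + ρ_L + 0.22) / 2.220.
ρ_L = 0.820·2.220 − 0.75 − 0.22 = 0.850.

0.850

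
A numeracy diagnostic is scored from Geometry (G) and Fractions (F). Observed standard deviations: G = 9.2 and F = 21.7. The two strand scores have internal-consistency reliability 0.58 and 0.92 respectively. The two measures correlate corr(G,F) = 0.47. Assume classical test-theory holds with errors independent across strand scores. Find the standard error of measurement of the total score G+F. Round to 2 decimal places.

8.56

Var(total) = 555.53 + 187.662 = 743.192.
True-score variance = 482.31 + 187.662 = 669.972, so reliability = 0.9015.
Error variance = 743.192 − 669.972 = 73.22; SEM = √73.22 = 8.56.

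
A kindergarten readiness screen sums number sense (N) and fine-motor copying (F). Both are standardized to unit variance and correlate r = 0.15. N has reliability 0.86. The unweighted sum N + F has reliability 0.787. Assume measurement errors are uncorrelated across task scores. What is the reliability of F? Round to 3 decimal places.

Var(N+F) = 2 + 2·0.15 = 2.300.
True-score variance = ρ_N + ρ_F + 2·0.15, so 0.787 = (0.86 + ρ_F + 0.30) / 2.300.
ρ_F = 0.787·2.300 − 0.86 − 0.30 = 0.650.

0.650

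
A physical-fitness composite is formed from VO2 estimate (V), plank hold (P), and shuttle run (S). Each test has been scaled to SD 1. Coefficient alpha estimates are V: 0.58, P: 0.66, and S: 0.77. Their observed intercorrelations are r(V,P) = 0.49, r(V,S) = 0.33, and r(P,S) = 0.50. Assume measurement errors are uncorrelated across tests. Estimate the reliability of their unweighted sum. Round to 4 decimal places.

0.8245

Var(V+P+S) = 3 + 2·[0.49 + 0.33 + 0.50] = 3 + 2.64 = 5.64.
With uncorrelated errors the cross-covariances are all true-score covariance, so they carry over unchanged; only the diagonal terms shrink to ρᵢσᵢ².
True-score variance = [0.58 + 0.66 + 0.77] + 2.64 = 2.01 + 2.64 = 4.65.
Reliability = 4.65 / 5.64 = 0.8245.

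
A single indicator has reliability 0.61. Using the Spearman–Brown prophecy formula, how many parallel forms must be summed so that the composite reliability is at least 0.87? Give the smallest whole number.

k ≥ ρ*(1−ρ₁)/(ρ₁(1−ρ*)) = 0.87·0.39 / (0.61·0.13) = 4.279.
Smallest integer k = 5.

5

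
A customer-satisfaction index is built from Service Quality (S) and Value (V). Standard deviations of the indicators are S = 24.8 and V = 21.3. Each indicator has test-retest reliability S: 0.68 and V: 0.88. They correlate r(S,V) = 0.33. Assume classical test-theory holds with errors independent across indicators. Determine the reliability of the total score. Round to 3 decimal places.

Var(S+V) = 24.8² + 21.3² + 2·[24.8·21.3·0.33] = 1068.73 + 348.638 = 1417.37.
Because errors are independent across components, Cov(Tᵢ,Tⱼ) = Cov(Xᵢ,Xⱼ); the off-diagonal part of the true-score variance is the same as above.
True-score variance = [24.8²·0.68 + 21.3²·0.88] + 348.638 = 817.474 + 348.638 = 1166.11.
Reliability = 1166.11 / 1417.37 = 0.823.

0.823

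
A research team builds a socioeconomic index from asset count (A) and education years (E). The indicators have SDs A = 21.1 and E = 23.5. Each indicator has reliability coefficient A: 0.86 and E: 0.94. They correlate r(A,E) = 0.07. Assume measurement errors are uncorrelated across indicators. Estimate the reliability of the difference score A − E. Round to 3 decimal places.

0.897

Var(A−E) = 21.1² + 23.5² − 2·21.1·23.5·0.07 = 997.46 − 69.419 = 928.041.
Under uncorrelated errors the observed covariances equal the true-score covariances, so only the own-variance terms attenuate.
True-score variance = [21.1²·0.86 + 23.5²·0.94] − 69.419 = 901.996 − 69.419 = 832.577.
Reliability = 832.577 / 928.041 = 0.897.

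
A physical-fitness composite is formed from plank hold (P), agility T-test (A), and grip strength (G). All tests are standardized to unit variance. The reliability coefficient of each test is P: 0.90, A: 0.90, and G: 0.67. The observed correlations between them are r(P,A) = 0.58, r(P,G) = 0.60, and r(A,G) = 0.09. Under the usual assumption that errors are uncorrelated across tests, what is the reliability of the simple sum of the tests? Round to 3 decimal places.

Var(P+A+G) = 3 + 2·[0.58 + 0.60 + 0.09] = 3 + 2.54 = 5.54.
With uncorrelated errors the cross-covariances are all true-score covariance, so they carry over unchanged; only the diagonal terms shrink to ρᵢσᵢ².
True-score variance = [0.90 + 0.90 + 0.67] + 2.54 = 2.47 + 2.54 = 5.01.
Reliability = 5.01 / 5.54 = 0.904.

0.904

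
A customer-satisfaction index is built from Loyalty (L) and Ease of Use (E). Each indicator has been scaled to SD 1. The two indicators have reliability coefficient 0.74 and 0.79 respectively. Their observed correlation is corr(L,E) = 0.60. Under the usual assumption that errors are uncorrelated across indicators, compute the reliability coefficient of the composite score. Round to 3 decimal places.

Var(L+E) = 2 + 2·[0.60] = 2 + 1.2 = 3.2.
With uncorrelated errors the cross-covariances are all true-score covariance, so they carry over unchanged; only the diagonal terms shrink to ρᵢσᵢ².
True-score variance = [0.74 + 0.79] + 1.2 = 1.53 + 1.2 = 2.73.
Reliability = 2.73 / 3.2 = 0.853.

0.853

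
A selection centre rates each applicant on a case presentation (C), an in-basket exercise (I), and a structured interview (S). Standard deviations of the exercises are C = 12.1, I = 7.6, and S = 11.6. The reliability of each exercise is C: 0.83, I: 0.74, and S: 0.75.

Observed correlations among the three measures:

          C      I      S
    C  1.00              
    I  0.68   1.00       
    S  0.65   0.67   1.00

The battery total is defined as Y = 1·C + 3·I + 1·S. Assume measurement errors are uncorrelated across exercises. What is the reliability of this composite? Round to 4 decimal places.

0.8869

Var(Y) = 12.1² + 3²·7.6² + 11.6² + 2·[3·12.1·7.6·0.68 + 12.1·11.6·0.65 + 3·7.6·11.6·0.67] = 800.81 + 912.068 = 1712.88.
Under uncorrelated errors the observed covariances equal the true-score covariances, so only the own-variance terms attenuate.
True-score variance = [12.1²·0.83 + 3²·7.6²·0.74 + 11.6²·0.75] + 912.068 = 607.122 + 912.068 = 1519.19.
Reliability = 1519.19 / 1712.88 = 0.8869.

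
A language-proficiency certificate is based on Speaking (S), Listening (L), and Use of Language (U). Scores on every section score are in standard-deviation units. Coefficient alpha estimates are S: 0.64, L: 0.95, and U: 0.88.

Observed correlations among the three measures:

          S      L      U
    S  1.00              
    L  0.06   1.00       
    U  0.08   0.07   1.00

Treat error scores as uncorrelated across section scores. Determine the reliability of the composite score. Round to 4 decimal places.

Var(S+L+U) = 3 + 2·[0.06 + 0.08 + 0.07] = 3 + 0.42 = 3.42.
With uncorrelated errors the cross-covariances are all true-score covariance, so they carry over unchanged; only the diagonal terms shrink to ρᵢσᵢ².
True-score variance = [0.64 + 0.95 + 0.88] + 0.42 = 2.47 + 0.42 = 2.89.
Reliability = 2.89 / 3.42 = 0.8450.

0.8450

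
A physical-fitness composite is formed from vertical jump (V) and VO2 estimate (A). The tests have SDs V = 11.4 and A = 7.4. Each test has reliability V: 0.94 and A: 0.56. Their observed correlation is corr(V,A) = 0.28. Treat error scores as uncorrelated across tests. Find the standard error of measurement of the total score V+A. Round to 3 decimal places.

5.647

Var(total) = 184.72 + 47.2416 = 231.962.
True-score variance = 152.828 + 47.2416 = 200.07, so reliability = 0.8625.
Error variance = 231.962 − 200.07 = 31.892; SEM = √31.892 = 5.647.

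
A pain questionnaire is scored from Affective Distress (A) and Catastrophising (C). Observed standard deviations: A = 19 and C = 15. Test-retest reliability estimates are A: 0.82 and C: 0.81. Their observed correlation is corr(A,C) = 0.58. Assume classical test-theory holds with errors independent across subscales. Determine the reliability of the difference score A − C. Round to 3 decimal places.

Var(A−C) = 19² + 15² − 2·19·15·0.58 = 586 − 330.6 = 255.4.
Because errors are independent across components, Cov(Tᵢ,Tⱼ) = Cov(Xᵢ,Xⱼ); the off-diagonal part of the true-score variance is the same as above.
True-score variance = [19²·0.82 + 15²·0.81] − 330.6 = 478.27 − 330.6 = 147.67.
Reliability = 147.67 / 255.4 = 0.578.

0.578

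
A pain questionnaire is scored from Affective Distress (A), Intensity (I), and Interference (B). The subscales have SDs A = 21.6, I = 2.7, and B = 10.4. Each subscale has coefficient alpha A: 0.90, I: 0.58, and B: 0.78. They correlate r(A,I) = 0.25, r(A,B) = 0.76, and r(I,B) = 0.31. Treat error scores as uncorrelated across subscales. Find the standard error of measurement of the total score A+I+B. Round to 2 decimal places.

8.57

Var(total) = 582.01 + 388.022 = 970.032.
True-score variance = 508.497 + 388.022 = 896.519, so reliability = 0.9242.
Error variance = 970.032 − 896.519 = 73.513; SEM = √73.513 = 8.57.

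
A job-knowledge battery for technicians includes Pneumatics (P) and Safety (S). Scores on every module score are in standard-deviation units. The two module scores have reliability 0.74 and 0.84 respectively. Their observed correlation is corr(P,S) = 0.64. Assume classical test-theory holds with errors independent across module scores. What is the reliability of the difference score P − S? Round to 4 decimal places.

Var(P−S) = 1 + 1 − 2·0.64 = 2 − 1.28 = 0.72.
With uncorrelated errors the cross-covariances are all true-score covariance, so they carry over unchanged; only the diagonal terms shrink to ρᵢσᵢ².
True-score variance = [0.74 + 0.84] − 1.28 = 1.58 − 1.28 = 0.3.
Reliability = 0.3 / 0.72 = 0.4167.

0.4167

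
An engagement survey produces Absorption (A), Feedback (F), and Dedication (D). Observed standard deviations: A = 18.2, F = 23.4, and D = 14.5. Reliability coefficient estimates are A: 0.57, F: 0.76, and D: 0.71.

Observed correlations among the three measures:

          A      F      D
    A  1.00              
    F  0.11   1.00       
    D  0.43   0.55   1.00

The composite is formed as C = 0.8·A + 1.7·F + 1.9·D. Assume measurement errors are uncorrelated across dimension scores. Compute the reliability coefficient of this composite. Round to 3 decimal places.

Var(C) = 0.8²·18.2² + 1.7²·23.4² + 1.9²·14.5² + 2·[1.36·18.2·23.4·0.11 + 1.52·18.2·14.5·0.43 + 3.23·23.4·14.5·0.55] = 2553.44 + 1677.93 = 4231.37.
Under uncorrelated errors the observed covariances equal the true-score covariances, so only the own-variance terms attenuate.
True-score variance = [0.8²·18.2²·0.57 + 1.7²·23.4²·0.76 + 1.9²·14.5²·0.71] + 1677.93 = 1862.39 + 1677.93 = 3540.32.
Reliability = 3540.32 / 4231.37 = 0.837.

0.837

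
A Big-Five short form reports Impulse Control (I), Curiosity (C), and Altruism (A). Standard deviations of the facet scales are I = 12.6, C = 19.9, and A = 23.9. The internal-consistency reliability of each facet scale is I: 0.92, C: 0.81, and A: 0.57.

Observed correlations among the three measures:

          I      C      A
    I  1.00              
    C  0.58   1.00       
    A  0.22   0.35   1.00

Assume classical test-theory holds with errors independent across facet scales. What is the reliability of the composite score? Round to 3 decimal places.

0.823

Var(I+C+A) = 12.6² + 19.9² + 23.9² + 2·[12.6·19.9·0.58 + 12.6·23.9·0.22 + 19.9·23.9·0.35] = 1125.98 + 756.287 = 1882.27.
With uncorrelated errors the cross-covariances are all true-score covariance, so they carry over unchanged; only the diagonal terms shrink to ρᵢσᵢ².
True-score variance = [12.6²·0.92 + 19.9²·0.81 + 23.9²·0.57] + 756.287 = 792.417 + 756.287 = 1548.7.
Reliability = 1548.7 / 1882.27 = 0.823.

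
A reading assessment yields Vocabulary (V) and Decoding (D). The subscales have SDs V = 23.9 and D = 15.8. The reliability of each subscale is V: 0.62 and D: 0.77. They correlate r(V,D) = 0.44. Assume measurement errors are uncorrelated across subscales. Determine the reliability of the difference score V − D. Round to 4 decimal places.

0.4382

Var(V−D) = 23.9² + 15.8² − 2·23.9·15.8·0.44 = 820.85 − 332.306 = 488.544.
Under uncorrelated errors the observed covariances equal the true-score covariances, so only the own-variance terms attenuate.
True-score variance = [23.9²·0.62 + 15.8²·0.77] − 332.306 = 546.373 − 332.306 = 214.067.
Reliability = 214.067 / 488.544 = 0.4382.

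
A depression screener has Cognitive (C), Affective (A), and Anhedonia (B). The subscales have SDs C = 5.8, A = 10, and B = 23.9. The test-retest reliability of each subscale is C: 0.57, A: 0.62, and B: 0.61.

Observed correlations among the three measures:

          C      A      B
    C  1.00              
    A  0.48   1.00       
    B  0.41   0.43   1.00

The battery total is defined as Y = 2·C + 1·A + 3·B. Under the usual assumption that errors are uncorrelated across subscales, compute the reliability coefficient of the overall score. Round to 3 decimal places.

0.690

Var(Y) = 2²·5.8² + 10² + 3²·23.9² + 2·[2·5.8·10·0.48 + 6·5.8·23.9·0.41 + 3·10·23.9·0.43] = 5375.45 + 1409.99 = 6785.44.
With uncorrelated errors the cross-covariances are all true-score covariance, so they carry over unchanged; only the diagonal terms shrink to ρᵢσᵢ².
True-score variance = [2²·5.8²·0.57 + 10²·0.62 + 3²·23.9²·0.61] + 1409.99 = 3274.64 + 1409.99 = 4684.63.
Reliability = 4684.63 / 6785.44 = 0.690.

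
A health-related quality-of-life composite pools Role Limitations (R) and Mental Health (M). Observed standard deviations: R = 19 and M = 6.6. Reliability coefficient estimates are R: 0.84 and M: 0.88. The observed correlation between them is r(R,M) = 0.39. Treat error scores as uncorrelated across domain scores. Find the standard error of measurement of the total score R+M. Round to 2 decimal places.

Var(total) = 404.56 + 97.812 = 502.372.
True-score variance = 341.573 + 97.812 = 439.385, so reliability = 0.8746.
Error variance = 502.372 − 439.385 = 62.9872; SEM = √62.9872 = 7.94.

7.94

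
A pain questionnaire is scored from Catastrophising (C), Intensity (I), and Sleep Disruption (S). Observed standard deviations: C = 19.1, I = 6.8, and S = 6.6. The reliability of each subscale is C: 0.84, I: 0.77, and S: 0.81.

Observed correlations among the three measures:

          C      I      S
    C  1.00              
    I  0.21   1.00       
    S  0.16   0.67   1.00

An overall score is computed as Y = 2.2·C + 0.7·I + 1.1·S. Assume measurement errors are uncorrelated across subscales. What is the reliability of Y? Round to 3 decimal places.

0.856

Var(Y) = 2.2²·19.1² + 0.7²·6.8² + 1.1²·6.6² + 2·[1.54·19.1·6.8·0.21 + 2.42·19.1·6.6·0.16 + 0.77·6.8·6.6·0.67] = 1841.05 + 227.934 = 2068.98.
With uncorrelated errors the cross-covariances are all true-score covariance, so they carry over unchanged; only the diagonal terms shrink to ρᵢσᵢ².
True-score variance = [2.2²·19.1²·0.84 + 0.7²·6.8²·0.77 + 1.1²·6.6²·0.81] + 227.934 = 1543.31 + 227.934 = 1771.25.
Reliability = 1771.25 / 2068.98 = 0.856.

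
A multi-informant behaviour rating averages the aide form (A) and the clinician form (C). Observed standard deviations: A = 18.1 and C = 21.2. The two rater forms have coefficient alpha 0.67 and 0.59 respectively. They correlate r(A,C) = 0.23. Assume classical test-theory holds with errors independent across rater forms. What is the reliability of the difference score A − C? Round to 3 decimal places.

0.513

Var(A−C) = 18.1² + 21.2² − 2·18.1·21.2·0.23 = 777.05 − 176.511 = 600.539.
Because errors are independent across components, Cov(Tᵢ,Tⱼ) = Cov(Xᵢ,Xⱼ); the off-diagonal part of the true-score variance is the same as above.
True-score variance = [18.1²·0.67 + 21.2²·0.59] − 176.511 = 484.668 − 176.511 = 308.157.
Reliability = 308.157 / 600.539 = 0.513.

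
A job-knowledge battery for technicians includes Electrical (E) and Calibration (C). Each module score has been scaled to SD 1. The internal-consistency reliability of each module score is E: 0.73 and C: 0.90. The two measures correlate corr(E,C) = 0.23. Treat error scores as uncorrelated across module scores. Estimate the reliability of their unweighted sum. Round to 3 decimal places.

0.850

Var(E+C) = 2 + 2·[0.23] = 2 + 0.46 = 2.46.
Under uncorrelated errors the observed covariances equal the true-score covariances, so only the own-variance terms attenuate.
True-score variance = [0.73 + 0.90] + 0.46 = 1.63 + 0.46 = 2.09.
Reliability = 2.09 / 2.46 = 0.850.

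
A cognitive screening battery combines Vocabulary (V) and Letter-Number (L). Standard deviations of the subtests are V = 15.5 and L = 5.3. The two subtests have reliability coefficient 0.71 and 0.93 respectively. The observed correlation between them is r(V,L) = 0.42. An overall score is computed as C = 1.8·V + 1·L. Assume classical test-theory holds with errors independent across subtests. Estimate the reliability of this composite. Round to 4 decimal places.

Var(C) = 1.8²·15.5² + 5.3² + 2·[1.8·15.5·5.3·0.42] = 806.5 + 124.211 = 930.711.
Under uncorrelated errors the observed covariances equal the true-score covariances, so only the own-variance terms attenuate.
True-score variance = [1.8²·15.5²·0.71 + 5.3²·0.93] + 124.211 = 578.795 + 124.211 = 703.006.
Reliability = 703.006 / 930.711 = 0.7553.

0.7553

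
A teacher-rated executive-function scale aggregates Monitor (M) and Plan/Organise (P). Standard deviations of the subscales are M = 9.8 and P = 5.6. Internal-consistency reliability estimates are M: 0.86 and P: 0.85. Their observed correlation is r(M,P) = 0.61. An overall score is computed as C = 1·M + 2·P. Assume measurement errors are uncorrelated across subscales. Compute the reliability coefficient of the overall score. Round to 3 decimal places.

Var(C) = 9.8² + 2²·5.6² + 2·[2·9.8·5.6·0.61] = 221.48 + 133.907 = 355.387.
Because errors are independent across components, Cov(Tᵢ,Tⱼ) = Cov(Xᵢ,Xⱼ); the off-diagonal part of the true-score variance is the same as above.
True-score variance = [9.8²·0.86 + 2²·5.6²·0.85] + 133.907 = 189.218 + 133.907 = 323.126.
Reliability = 323.126 / 355.387 = 0.909.

0.909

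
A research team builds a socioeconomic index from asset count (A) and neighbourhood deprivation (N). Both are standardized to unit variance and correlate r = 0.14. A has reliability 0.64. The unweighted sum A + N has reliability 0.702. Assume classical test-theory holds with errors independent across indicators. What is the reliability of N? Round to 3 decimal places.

0.681

Var(A+N) = 2 + 2·0.14 = 2.280.
True-score variance = ρ_A + ρ_N + 2·0.14, so 0.702 = (0.64 + ρ_N + 0.28) / 2.280.
ρ_N = 0.702·2.280 − 0.64 − 0.28 = 0.681.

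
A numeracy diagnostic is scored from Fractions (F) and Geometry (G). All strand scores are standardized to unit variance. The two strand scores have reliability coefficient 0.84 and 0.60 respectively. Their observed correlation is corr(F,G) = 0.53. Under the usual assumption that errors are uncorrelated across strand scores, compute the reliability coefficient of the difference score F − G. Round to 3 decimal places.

0.404

Var(F−G) = 1 + 1 − 2·0.53 = 2 − 1.06 = 0.94.
With uncorrelated errors the cross-covariances are all true-score covariance, so they carry over unchanged; only the diagonal terms shrink to ρᵢσᵢ².
True-score variance = [0.84 + 0.60] − 1.06 = 1.44 − 1.06 = 0.38.
Reliability = 0.38 / 0.94 = 0.404.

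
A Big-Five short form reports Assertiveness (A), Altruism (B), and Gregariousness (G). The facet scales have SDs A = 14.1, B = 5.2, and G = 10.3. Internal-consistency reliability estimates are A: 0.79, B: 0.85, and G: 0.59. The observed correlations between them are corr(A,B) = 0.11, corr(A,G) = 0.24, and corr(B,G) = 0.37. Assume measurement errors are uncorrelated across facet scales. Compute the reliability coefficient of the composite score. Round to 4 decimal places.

0.8048

Var(A+B+G) = 14.1² + 5.2² + 10.3² + 2·[14.1·5.2·0.11 + 14.1·10.3·0.24 + 5.2·10.3·0.37] = 331.94 + 125.475 = 457.415.
With uncorrelated errors the cross-covariances are all true-score covariance, so they carry over unchanged; only the diagonal terms shrink to ρᵢσᵢ².
True-score variance = [14.1²·0.79 + 5.2²·0.85 + 10.3²·0.59] + 125.475 = 242.637 + 125.475 = 368.112.
Reliability = 368.112 / 457.415 = 0.8048.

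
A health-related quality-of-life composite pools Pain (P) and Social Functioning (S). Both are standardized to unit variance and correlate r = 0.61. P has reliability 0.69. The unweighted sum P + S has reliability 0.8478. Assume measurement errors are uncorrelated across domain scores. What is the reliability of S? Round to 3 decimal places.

Var(P+S) = 2 + 2·0.61 = 3.220.
True-score variance = ρ_P + ρ_S + 2·0.61, so 0.8478 = (0.69 + ρ_S + 1.22) / 3.220.
ρ_S = 0.8478·3.220 − 0.69 − 1.22 = 0.820.

0.820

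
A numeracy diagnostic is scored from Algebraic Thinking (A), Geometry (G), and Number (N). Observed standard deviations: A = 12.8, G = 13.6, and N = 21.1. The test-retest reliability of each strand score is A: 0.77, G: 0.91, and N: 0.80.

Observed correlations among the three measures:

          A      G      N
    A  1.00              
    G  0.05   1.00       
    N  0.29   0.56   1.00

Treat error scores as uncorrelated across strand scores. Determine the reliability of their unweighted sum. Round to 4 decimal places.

Var(A+G+N) = 12.8² + 13.6² + 21.1² + 2·[12.8·13.6·0.05 + 12.8·21.1·0.29 + 13.6·21.1·0.56] = 794.01 + 495.45 = 1289.46.
Because errors are independent across components, Cov(Tᵢ,Tⱼ) = Cov(Xᵢ,Xⱼ); the off-diagonal part of the true-score variance is the same as above.
True-score variance = [12.8²·0.77 + 13.6²·0.91 + 21.1²·0.80] + 495.45 = 650.638 + 495.45 = 1146.09.
Reliability = 1146.09 / 1289.46 = 0.8888.

0.8888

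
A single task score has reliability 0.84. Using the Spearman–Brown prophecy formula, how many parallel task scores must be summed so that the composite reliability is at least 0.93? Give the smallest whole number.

k ≥ ρ*(1−ρ₁)/(ρ₁(1−ρ*)) = 0.93·0.16 / (0.84·0.07) = 2.531.
Smallest integer k = 3.

3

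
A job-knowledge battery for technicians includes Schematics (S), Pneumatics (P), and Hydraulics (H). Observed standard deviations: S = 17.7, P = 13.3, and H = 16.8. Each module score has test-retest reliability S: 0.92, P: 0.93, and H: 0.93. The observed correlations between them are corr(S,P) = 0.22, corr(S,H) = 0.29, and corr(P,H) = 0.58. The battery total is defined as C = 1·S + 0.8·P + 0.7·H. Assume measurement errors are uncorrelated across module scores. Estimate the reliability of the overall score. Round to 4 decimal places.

Var(C) = 17.7² + 0.8²·13.3² + 0.7²·16.8² + 2·[0.8·17.7·13.3·0.22 + 0.7·17.7·16.8·0.29 + 0.56·13.3·16.8·0.58] = 564.797 + 348.739 = 913.536.
Because errors are independent across components, Cov(Tᵢ,Tⱼ) = Cov(Xᵢ,Xⱼ); the off-diagonal part of the true-score variance is the same as above.
True-score variance = [17.7²·0.92 + 0.8²·13.3²·0.93 + 0.7²·16.8²·0.93] + 348.739 = 522.128 + 348.739 = 870.868.
Reliability = 870.868 / 913.536 = 0.9533.

0.9533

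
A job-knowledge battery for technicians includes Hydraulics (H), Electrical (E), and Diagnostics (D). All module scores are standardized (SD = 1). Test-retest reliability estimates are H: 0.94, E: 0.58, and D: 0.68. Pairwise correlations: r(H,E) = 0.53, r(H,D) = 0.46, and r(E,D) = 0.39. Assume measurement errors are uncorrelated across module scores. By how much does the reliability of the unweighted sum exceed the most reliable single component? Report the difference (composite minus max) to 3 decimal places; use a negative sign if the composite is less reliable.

-0.079

Var(sum) = 3 + 2.76 = 5.76; true-score variance = 2.2 + 2.76 = 4.96; composite reliability = 0.8611.
Max component reliability = 0.9400.
Difference = 0.8611 − 0.9400 = -0.079.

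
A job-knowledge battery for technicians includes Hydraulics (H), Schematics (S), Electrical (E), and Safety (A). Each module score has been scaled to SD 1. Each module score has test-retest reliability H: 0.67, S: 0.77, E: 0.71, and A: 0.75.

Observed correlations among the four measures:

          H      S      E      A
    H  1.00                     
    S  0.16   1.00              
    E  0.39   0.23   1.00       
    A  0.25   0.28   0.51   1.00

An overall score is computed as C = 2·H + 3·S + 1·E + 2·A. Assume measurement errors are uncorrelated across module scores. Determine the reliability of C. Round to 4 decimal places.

0.8453

Var(C) = 2² + 3² + 1 + 2² + 2·[6·0.16 + 2·0.39 + 4·0.25 + 3·0.23 + 6·0.28 + 2·0.51] = 18 + 12.26 = 30.26.
Because errors are independent across components, Cov(Tᵢ,Tⱼ) = Cov(Xᵢ,Xⱼ); the off-diagonal part of the true-score variance is the same as above.
True-score variance = [2²·0.67 + 3²·0.77 + 0.71 + 2²·0.75] + 12.26 = 13.32 + 12.26 = 25.58.
Reliability = 25.58 / 30.26 = 0.8453.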